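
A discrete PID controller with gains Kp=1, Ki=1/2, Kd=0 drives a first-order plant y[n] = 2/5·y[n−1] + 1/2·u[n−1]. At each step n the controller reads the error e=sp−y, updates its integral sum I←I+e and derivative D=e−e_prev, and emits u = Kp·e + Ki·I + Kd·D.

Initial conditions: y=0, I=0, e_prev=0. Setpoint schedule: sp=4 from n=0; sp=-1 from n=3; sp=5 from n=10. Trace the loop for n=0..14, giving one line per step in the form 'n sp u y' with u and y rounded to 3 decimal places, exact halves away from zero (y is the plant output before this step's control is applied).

0 4 6.000 0.000
1 4 3.500 3.000
2 4 4.075 2.950
3 -1 -3.301 3.218
4 -1 -0.038 -0.364
5 -1 -0.655 -0.165
6 -1 -0.730 -0.393
7 -1 -0.840 -0.522
8 -1 -0.919 -0.629
9 -1 -0.981 -0.711
10 5 7.970 -0.775
11 5 4.183 3.675
12 5 5.016 3.561
13 5 5.178 3.932
14 5 5.368 4.162

(exact arithmetic carried between steps; '≈' marks a value shown rounded to 6 d.p. or computed from one; I and e_prev carry over from the previous line; the table rounds u and y to 3 d.p., halves away from zero)
n=0: y=0, sp=4, e=sp−y=4; I=4, D=e−e_prev=4; u=1·4+1/2·4+0·4=6; next y=2/5·0+1/2·6=3
n=1: y=3, sp=4, e=sp−y=1; I=5, D=e−e_prev=-3; u=1·1+1/2·5+0·(-3)=3.5; next y=2/5·3+1/2·3.5=2.95
n=2: y=2.95, sp=4, e=sp−y=1.05; I=6.05, D=e−e_prev=0.05; u=1·1.05+1/2·6.05+0·0.05=4.075; next y=2/5·2.95+1/2·4.075=3.2175
n=3: y=3.2175, sp=-1, e=sp−y=-4.2175; I=1.8325, D=e−e_prev=-5.2675; u=1·(-4.2175)+1/2·1.8325+0·(-5.2675)=-3.30125; next y=2/5·3.2175+1/2·(-3.30125)=-0.363625
n=4: y=-0.363625, sp=-1, e=sp−y=-0.636375; I=1.196125, D=e−e_prev=3.581125; u=1·(-0.636375)+1/2·1.196125+0·3.581125≈-0.038313; next y=2/5·(-0.363625)+1/2·(-0.038313)≈-0.164606
n=5: y≈-0.164606, sp=-1, e=sp−y≈-0.835394; I≈0.360731, D=e−e_prev≈-0.199019; u=1·(-0.835394)+1/2·0.360731+0·(-0.199019)≈-0.655028; next y=2/5·(-0.164606)+1/2·(-0.655028)≈-0.393357
n=6: y≈-0.393357, sp=-1, e=sp−y≈-0.606643; I≈-0.245912, D=e−e_prev≈0.228750; u=1·(-0.606643)+1/2·(-0.245912)+0·0.228750≈-0.729600; next y=2/5·(-0.393357)+1/2·(-0.729600)≈-0.522142
n=7: y≈-0.522142, sp=-1, e=sp−y≈-0.477858; I≈-0.723770, D=e−e_prev≈0.128786; u=1·(-0.477858)+1/2·(-0.723770)+0·0.128786≈-0.839743; next y=2/5·(-0.522142)+1/2·(-0.839743)≈-0.628728
n=8: y≈-0.628728, sp=-1, e=sp−y≈-0.371272; I≈-1.095042, D=e−e_prev≈0.106586; u=1·(-0.371272)+1/2·(-1.095042)+0·0.106586≈-0.918793; next y=2/5·(-0.628728)+1/2·(-0.918793)≈-0.710888
n=9: y≈-0.710888, sp=-1, e=sp−y≈-0.289112; I≈-1.384154, D=e−e_prev≈0.082159; u=1·(-0.289112)+1/2·(-1.384154)+0·0.082159≈-0.981189; next y=2/5·(-0.710888)+1/2·(-0.981189)≈-0.774950
n=10: y≈-0.774950, sp=5, e=sp−y≈5.774950; I≈4.390796, D=e−e_prev≈6.064062; u=1·5.774950+1/2·4.390796+0·6.064062≈7.970348; next y=2/5·(-0.774950)+1/2·7.970348≈3.675194
n=11: y≈3.675194, sp=5, e=sp−y≈1.324806; I≈5.715602, D=e−e_prev≈-4.450144; u=1·1.324806+1/2·5.715602+0·(-4.450144)≈4.182607; next y=2/5·3.675194+1/2·4.182607≈3.561381
n=12: y≈3.561381, sp=5, e=sp−y≈1.438619; I≈7.154221, D=e−e_prev≈0.113813; u=1·1.438619+1/2·7.154221+0·0.113813≈5.015729; next y=2/5·3.561381+1/2·5.015729≈3.932417
n=13: y≈3.932417, sp=5, e=sp−y≈1.067583; I≈8.221804, D=e−e_prev≈-0.371036; u=1·1.067583+1/2·8.221804+0·(-0.371036)≈5.178485; next y=2/5·3.932417+1/2·5.178485≈4.162209
n=14: y≈4.162209, sp=5, e=sp−y≈0.837791; I≈9.059594, D=e−e_prev≈-0.229792; u=1·0.837791+1/2·9.059594+0·(-0.229792)≈5.367588; next y=2/5·4.162209+1/2·5.367588≈4.348678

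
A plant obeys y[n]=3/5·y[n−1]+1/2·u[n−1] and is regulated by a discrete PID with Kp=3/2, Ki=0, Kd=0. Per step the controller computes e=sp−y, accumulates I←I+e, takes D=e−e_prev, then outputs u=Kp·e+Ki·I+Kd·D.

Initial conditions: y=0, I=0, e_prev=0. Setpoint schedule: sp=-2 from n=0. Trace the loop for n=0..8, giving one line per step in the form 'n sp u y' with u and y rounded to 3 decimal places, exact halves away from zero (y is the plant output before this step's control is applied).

0 -2 -3.000 0.000
1 -2 -0.750 -1.500
2 -2 -1.088 -1.275
3 -2 -1.037 -1.309
4 -2 -1.044 -1.304
5 -2 -1.043 -1.304
6 -2 -1.044 -1.304
7 -2 -1.043 -1.304
8 -2 -1.043 -1.304

(exact arithmetic carried between steps; '≈' marks a value shown rounded to 6 d.p. or computed from one; I and e_prev carry over from the previous line; the table rounds u and y to 3 d.p., halves away from zero)
n=0: y=0, sp=-2, e=sp−y=-2; I=-2, D=e−e_prev=-2; u=3/2·(-2)+0·(-2)+0·(-2)=-3; next y=3/5·0+1/2·(-3)=-1.5
n=1: y=-1.5, sp=-2, e=sp−y=-0.5; I=-2.5, D=e−e_prev=1.5; u=3/2·(-0.5)+0·(-2.5)+0·1.5=-0.75; next y=3/5·(-1.5)+1/2·(-0.75)=-1.275
n=2: y=-1.275, sp=-2, e=sp−y=-0.725; I=-3.225, D=e−e_prev=-0.225; u=3/2·(-0.725)+0·(-3.225)+0·(-0.225)=-1.0875; next y=3/5·(-1.275)+1/2·(-1.0875)=-1.30875
n=3: y=-1.30875, sp=-2, e=sp−y=-0.69125; I=-3.91625, D=e−e_prev=0.03375; u=3/2·(-0.69125)+0·(-3.91625)+0·0.03375=-1.036875; next y=3/5·(-1.30875)+1/2·(-1.036875)≈-1.303688
n=4: y≈-1.303688, sp=-2, e=sp−y≈-0.696313; I≈-4.612563, D=e−e_prev≈-0.005063; u=3/2·(-0.696313)+0·(-4.612563)+0·(-0.005063)≈-1.044469; next y=3/5·(-1.303688)+1/2·(-1.044469)≈-1.304447
n=5: y≈-1.304447, sp=-2, e=sp−y≈-0.695553; I≈-5.308116, D=e−e_prev≈0.000759; u=3/2·(-0.695553)+0·(-5.308116)+0·0.000759≈-1.043330; next y=3/5·(-1.304447)+1/2·(-1.043330)≈-1.304333
n=6: y≈-1.304333, sp=-2, e=sp−y≈-0.695667; I≈-6.003783, D=e−e_prev≈-0.000114; u=3/2·(-0.695667)+0·(-6.003783)+0·(-0.000114)≈-1.043501; next y=3/5·(-1.304333)+1/2·(-1.043501)≈-1.304350
n=7: y≈-1.304350, sp=-2, e=sp−y≈-0.695650; I≈-6.699433, D=e−e_prev≈0.000017; u=3/2·(-0.695650)+0·(-6.699433)+0·0.000017≈-1.043475; next y=3/5·(-1.304350)+1/2·(-1.043475)≈-1.304347
n=8: y≈-1.304347, sp=-2, e=sp−y≈-0.695653; I≈-7.395085, D=e−e_prev≈-0.000003; u=3/2·(-0.695653)+0·(-7.395085)+0·(-0.000003)≈-1.043479; next y=3/5·(-1.304347)+1/2·(-1.043479)≈-1.304348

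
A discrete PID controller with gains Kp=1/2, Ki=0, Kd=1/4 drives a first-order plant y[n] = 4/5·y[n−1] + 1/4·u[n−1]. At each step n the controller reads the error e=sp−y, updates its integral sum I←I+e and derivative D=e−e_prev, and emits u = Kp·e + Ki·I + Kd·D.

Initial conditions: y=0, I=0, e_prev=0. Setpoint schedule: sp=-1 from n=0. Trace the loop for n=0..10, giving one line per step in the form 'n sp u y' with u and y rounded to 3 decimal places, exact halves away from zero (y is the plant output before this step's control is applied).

(exact arithmetic carried between steps; '≈' marks a value shown rounded to 6 d.p. or computed from one; I and e_prev carry over from the previous line; the table rounds u and y to 3 d.p., halves away from zero)
n=0: y=0, sp=-1, e=sp−y=-1; I=-1, D=e−e_prev=-1; u=1/2·(-1)+0·(-1)+1/4·(-1)=-0.75; next y=4/5·0+1/4·(-0.75)=-0.1875
n=1: y=-0.1875, sp=-1, e=sp−y=-0.8125; I=-1.8125, D=e−e_prev=0.1875; u=1/2·(-0.8125)+0·(-1.8125)+1/4·0.1875=-0.359375; next y=4/5·(-0.1875)+1/4·(-0.359375)≈-0.239844
n=2: y≈-0.239844, sp=-1, e=sp−y≈-0.760156; I≈-2.572656, D=e−e_prev≈0.052344; u=1/2·(-0.760156)+0·(-2.572656)+1/4·0.052344≈-0.366992; next y=4/5·(-0.239844)+1/4·(-0.366992)≈-0.283623
n=3: y≈-0.283623, sp=-1, e=sp−y≈-0.716377; I≈-3.289033, D=e−e_prev≈0.043779; u=1/2·(-0.716377)+0·(-3.289033)+1/4·0.043779≈-0.347244; next y=4/5·(-0.283623)+1/4·(-0.347244)≈-0.313709
n=4: y≈-0.313709, sp=-1, e=sp−y≈-0.686291; I≈-3.975324, D=e−e_prev≈0.030086; u=1/2·(-0.686291)+0·(-3.975324)+1/4·0.030086≈-0.335624; next y=4/5·(-0.313709)+1/4·(-0.335624)≈-0.334873
n=5: y≈-0.334873, sp=-1, e=sp−y≈-0.665127; I≈-4.640450, D=e−e_prev≈0.021164; u=1/2·(-0.665127)+0·(-4.640450)+1/4·0.021164≈-0.327272; next y=4/5·(-0.334873)+1/4·(-0.327272)≈-0.349717
n=6: y≈-0.349717, sp=-1, e=sp−y≈-0.650283; I≈-5.290734, D=e−e_prev≈0.014843; u=1/2·(-0.650283)+0·(-5.290734)+1/4·0.014843≈-0.321431; next y=4/5·(-0.349717)+1/4·(-0.321431)≈-0.360131
n=7: y≈-0.360131, sp=-1, e=sp−y≈-0.639869; I≈-5.930603, D=e−e_prev≈0.010414; u=1/2·(-0.639869)+0·(-5.930603)+1/4·0.010414≈-0.317331; next y=4/5·(-0.360131)+1/4·(-0.317331)≈-0.367438
n=8: y≈-0.367438, sp=-1, e=sp−y≈-0.632562; I≈-6.563165, D=e−e_prev≈0.007306; u=1/2·(-0.632562)+0·(-6.563165)+1/4·0.007306≈-0.314455; next y=4/5·(-0.367438)+1/4·(-0.314455)≈-0.372564
n=9: y≈-0.372564, sp=-1, e=sp−y≈-0.627436; I≈-7.190601, D=e−e_prev≈0.005126; u=1/2·(-0.627436)+0·(-7.190601)+1/4·0.005126≈-0.312437; next y=4/5·(-0.372564)+1/4·(-0.312437)≈-0.376160
n=10: y≈-0.376160, sp=-1, e=sp−y≈-0.623840; I≈-7.814441, D=e−e_prev≈0.003596; u=1/2·(-0.623840)+0·(-7.814441)+1/4·0.003596≈-0.311021; next y=4/5·(-0.376160)+1/4·(-0.311021)≈-0.378683

0 -1 -0.750 0.000
1 -1 -0.359 -0.188
2 -1 -0.367 -0.240
3 -1 -0.347 -0.284
4 -1 -0.336 -0.314
5 -1 -0.327 -0.335
6 -1 -0.321 -0.350
7 -1 -0.317 -0.360
8 -1 -0.314 -0.367
9 -1 -0.312 -0.373
10 -1 -0.311 -0.376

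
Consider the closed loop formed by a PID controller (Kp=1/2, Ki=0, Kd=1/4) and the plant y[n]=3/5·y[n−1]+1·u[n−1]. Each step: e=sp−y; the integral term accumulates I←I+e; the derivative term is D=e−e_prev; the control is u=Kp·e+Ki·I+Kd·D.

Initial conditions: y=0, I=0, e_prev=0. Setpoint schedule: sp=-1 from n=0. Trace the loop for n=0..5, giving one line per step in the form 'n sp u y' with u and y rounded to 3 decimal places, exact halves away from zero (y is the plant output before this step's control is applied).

(exact arithmetic carried between steps; '≈' marks a value shown rounded to 6 d.p. or computed from one; I and e_prev carry over from the previous line; the table rounds u and y to 3 d.p., halves away from zero)
n=0: y=0, sp=-1, e=sp−y=-1; I=-1, D=e−e_prev=-1; u=1/2·(-1)+0·(-1)+1/4·(-1)=-0.75; next y=3/5·0+1·(-0.75)=-0.75
n=1: y=-0.75, sp=-1, e=sp−y=-0.25; I=-1.25, D=e−e_prev=0.75; u=1/2·(-0.25)+0·(-1.25)+1/4·0.75=0.0625; next y=3/5·(-0.75)+1·0.0625=-0.3875
n=2: y=-0.3875, sp=-1, e=sp−y=-0.6125; I=-1.8625, D=e−e_prev=-0.3625; u=1/2·(-0.6125)+0·(-1.8625)+1/4·(-0.3625)=-0.396875; next y=3/5·(-0.3875)+1·(-0.396875)=-0.629375
n=3: y=-0.629375, sp=-1, e=sp−y=-0.370625; I=-2.233125, D=e−e_prev=0.241875; u=1/2·(-0.370625)+0·(-2.233125)+1/4·0.241875≈-0.124844; next y=3/5·(-0.629375)+1·(-0.124844)≈-0.502469
n=4: y≈-0.502469, sp=-1, e=sp−y≈-0.497531; I≈-2.730656, D=e−e_prev≈-0.126906; u=1/2·(-0.497531)+0·(-2.730656)+1/4·(-0.126906)≈-0.280492; next y=3/5·(-0.502469)+1·(-0.280492)≈-0.581973
n=5: y≈-0.581973, sp=-1, e=sp−y≈-0.418027; I≈-3.148683, D=e−e_prev≈0.079505; u=1/2·(-0.418027)+0·(-3.148683)+1/4·0.079505≈-0.189137; next y=3/5·(-0.581973)+1·(-0.189137)≈-0.538321

0 -1 -0.750 0.000
1 -1 0.063 -0.750
2 -1 -0.397 -0.388
3 -1 -0.125 -0.629
4 -1 -0.280 -0.502
5 -1 -0.189 -0.582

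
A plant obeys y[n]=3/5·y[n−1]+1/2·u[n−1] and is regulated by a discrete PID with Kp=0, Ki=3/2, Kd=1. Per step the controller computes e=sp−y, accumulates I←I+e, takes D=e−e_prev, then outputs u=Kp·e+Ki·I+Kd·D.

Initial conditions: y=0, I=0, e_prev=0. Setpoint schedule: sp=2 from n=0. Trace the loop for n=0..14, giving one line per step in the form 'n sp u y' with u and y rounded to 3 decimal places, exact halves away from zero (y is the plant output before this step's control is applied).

0 2 5.000 0.000
1 2 -0.250 2.500
2 2 4.313 1.375
3 2 0.109 2.981
4 2 3.088 1.843
5 2 0.168 2.650
6 2 2.440 1.674
7 2 0.577 2.224
8 2 2.294 1.623
9 2 1.014 2.121
10 2 2.184 1.779
11 2 1.223 2.159
12 2 1.995 1.907
13 2 1.295 2.142
14 2 1.840 1.933

(exact arithmetic carried between steps; '≈' marks a value shown rounded to 6 d.p. or computed from one; I and e_prev carry over from the previous line; the table rounds u and y to 3 d.p., halves away from zero)
n=0: y=0, sp=2, e=sp−y=2; I=2, D=e−e_prev=2; u=0·2+3/2·2+1·2=5; next y=3/5·0+1/2·5=2.5
n=1: y=2.5, sp=2, e=sp−y=-0.5; I=1.5, D=e−e_prev=-2.5; u=0·(-0.5)+3/2·1.5+1·(-2.5)=-0.25; next y=3/5·2.5+1/2·(-0.25)=1.375
n=2: y=1.375, sp=2, e=sp−y=0.625; I=2.125, D=e−e_prev=1.125; u=0·0.625+3/2·2.125+1·1.125=4.3125; next y=3/5·1.375+1/2·4.3125=2.98125
n=3: y=2.98125, sp=2, e=sp−y=-0.98125; I=1.14375, D=e−e_prev=-1.60625; u=0·(-0.98125)+3/2·1.14375+1·(-1.60625)=0.109375; next y=3/5·2.98125+1/2·0.109375≈1.843438
n=4: y≈1.843438, sp=2, e=sp−y≈0.156563; I≈1.300313, D=e−e_prev≈1.137813; u=0·0.156563+3/2·1.300313+1·1.137813≈3.088281; next y=3/5·1.843438+1/2·3.088281≈2.650203
n=5: y≈2.650203, sp=2, e=sp−y≈-0.650203; I≈0.650109, D=e−e_prev≈-0.806766; u=0·(-0.650203)+3/2·0.650109+1·(-0.806766)≈0.168398; next y=3/5·2.650203+1/2·0.168398≈1.674321
n=6: y≈1.674321, sp=2, e=sp−y≈0.325679; I≈0.975788, D=e−e_prev≈0.975882; u=0·0.325679+3/2·0.975788+1·0.975882≈2.439564; next y=3/5·1.674321+1/2·2.439564≈2.224375
n=7: y≈2.224375, sp=2, e=sp−y≈-0.224375; I≈0.751413, D=e−e_prev≈-0.550054; u=0·(-0.224375)+3/2·0.751413+1·(-0.550054)≈0.577066; next y=3/5·2.224375+1/2·0.577066≈1.623158
n=8: y≈1.623158, sp=2, e=sp−y≈0.376842; I≈1.128255, D=e−e_prev≈0.601217; u=0·0.376842+3/2·1.128255+1·0.601217≈2.293600; next y=3/5·1.623158+1/2·2.293600≈2.120695
n=9: y≈2.120695, sp=2, e=sp−y≈-0.120695; I≈1.007561, D=e−e_prev≈-0.497537; u=0·(-0.120695)+3/2·1.007561+1·(-0.497537)≈1.013804; next y=3/5·2.120695+1/2·1.013804≈1.779319
n=10: y≈1.779319, sp=2, e=sp−y≈0.220681; I≈1.228242, D=e−e_prev≈0.341376; u=0·0.220681+3/2·1.228242+1·0.341376≈2.183738; next y=3/5·1.779319+1/2·2.183738≈2.159460
n=11: y≈2.159460, sp=2, e=sp−y≈-0.159460; I≈1.068781, D=e−e_prev≈-0.380142; u=0·(-0.159460)+3/2·1.068781+1·(-0.380142)≈1.223030; next y=3/5·2.159460+1/2·1.223030≈1.907191
n=12: y≈1.907191, sp=2, e=sp−y≈0.092809; I≈1.161590, D=e−e_prev≈0.252269; u=0·0.092809+3/2·1.161590+1·0.252269≈1.994654; next y=3/5·1.907191+1/2·1.994654≈2.141642
n=13: y≈2.141642, sp=2, e=sp−y≈-0.141642; I≈1.019948, D=e−e_prev≈-0.234450; u=0·(-0.141642)+3/2·1.019948+1·(-0.234450)≈1.295472; next y=3/5·2.141642+1/2·1.295472≈1.932721
n=14: y≈1.932721, sp=2, e=sp−y≈0.067279; I≈1.087227, D=e−e_prev≈0.208921; u=0·0.067279+3/2·1.087227+1·0.208921≈1.839762; next y=3/5·1.932721+1/2·1.839762≈2.079513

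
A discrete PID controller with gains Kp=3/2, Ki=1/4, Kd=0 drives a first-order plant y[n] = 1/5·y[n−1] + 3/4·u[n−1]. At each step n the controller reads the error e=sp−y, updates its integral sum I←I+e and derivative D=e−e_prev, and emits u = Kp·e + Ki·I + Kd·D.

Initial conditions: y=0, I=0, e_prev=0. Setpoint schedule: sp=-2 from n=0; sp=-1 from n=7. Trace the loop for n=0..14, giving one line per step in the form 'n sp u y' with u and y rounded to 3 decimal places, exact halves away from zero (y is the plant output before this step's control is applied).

0 -2 -3.500 0.000
1 -2 0.594 -2.625
2 -2 -3.704 -0.080
3 -2 0.566 -2.794
4 -2 -3.890 -0.134
5 -2 0.561 -2.944
6 -2 -4.062 -0.168
7 -1 2.326 -3.080
8 -1 -4.519 1.129
9 -1 2.460 -3.163
10 -1 -4.656 1.212
11 -1 2.599 -3.250
12 -1 -4.800 1.299
13 -1 2.744 -3.340
14 -1 -4.948 1.390

(exact arithmetic carried between steps; '≈' marks a value shown rounded to 6 d.p. or computed from one; I and e_prev carry over from the previous line; the table rounds u and y to 3 d.p., halves away from zero)
n=0: y=0, sp=-2, e=sp−y=-2; I=-2, D=e−e_prev=-2; u=3/2·(-2)+1/4·(-2)+0·(-2)=-3.5; next y=1/5·0+3/4·(-3.5)=-2.625
n=1: y=-2.625, sp=-2, e=sp−y=0.625; I=-1.375, D=e−e_prev=2.625; u=3/2·0.625+1/4·(-1.375)+0·2.625=0.59375; next y=1/5·(-2.625)+3/4·0.59375≈-0.079688
n=2: y≈-0.079688, sp=-2, e=sp−y≈-1.920313; I≈-3.295313, D=e−e_prev≈-2.545313; u=3/2·(-1.920313)+1/4·(-3.295313)+0·(-2.545313)≈-3.704297; next y=1/5·(-0.079688)+3/4·(-3.704297)≈-2.794160
n=3: y≈-2.794160, sp=-2, e=sp−y≈0.794160; I≈-2.501152, D=e−e_prev≈2.714473; u=3/2·0.794160+1/4·(-2.501152)+0·2.714473≈0.565952; next y=1/5·(-2.794160)+3/4·0.565952≈-0.134368
n=4: y≈-0.134368, sp=-2, e=sp−y≈-1.865632; I≈-4.366784, D=e−e_prev≈-2.659792; u=3/2·(-1.865632)+1/4·(-4.366784)+0·(-2.659792)≈-3.890144; next y=1/5·(-0.134368)+3/4·(-3.890144)≈-2.944482
n=5: y≈-2.944482, sp=-2, e=sp−y≈0.944482; I≈-3.422303, D=e−e_prev≈2.810114; u=3/2·0.944482+1/4·(-3.422303)+0·2.810114≈0.561147; next y=1/5·(-2.944482)+3/4·0.561147≈-0.168036
n=6: y≈-0.168036, sp=-2, e=sp−y≈-1.831964; I≈-5.254267, D=e−e_prev≈-2.776446; u=3/2·(-1.831964)+1/4·(-5.254267)+0·(-2.776446)≈-4.061512; next y=1/5·(-0.168036)+3/4·(-4.061512)≈-3.079742
n=7: y≈-3.079742, sp=-1, e=sp−y≈2.079742; I≈-3.174525, D=e−e_prev≈3.911705; u=3/2·2.079742+1/4·(-3.174525)+0·3.911705≈2.325981; next y=1/5·(-3.079742)+3/4·2.325981≈1.128538
n=8: y≈1.128538, sp=-1, e=sp−y≈-2.128538; I≈-5.303062, D=e−e_prev≈-4.208279; u=3/2·(-2.128538)+1/4·(-5.303062)+0·(-4.208279)≈-4.518572; next y=1/5·1.128538+3/4·(-4.518572)≈-3.163221
n=9: y≈-3.163221, sp=-1, e=sp−y≈2.163221; I≈-3.139841, D=e−e_prev≈4.291759; u=3/2·2.163221+1/4·(-3.139841)+0·4.291759≈2.459872; next y=1/5·(-3.163221)+3/4·2.459872≈1.212260
n=10: y≈1.212260, sp=-1, e=sp−y≈-2.212260; I≈-5.352101, D=e−e_prev≈-4.375481; u=3/2·(-2.212260)+1/4·(-5.352101)+0·(-4.375481)≈-4.656415; next y=1/5·1.212260+3/4·(-4.656415)≈-3.249859
n=11: y≈-3.249859, sp=-1, e=sp−y≈2.249859; I≈-3.102242, D=e−e_prev≈4.462119; u=3/2·2.249859+1/4·(-3.102242)+0·4.462119≈2.599228; next y=1/5·(-3.249859)+3/4·2.599228≈1.299449
n=12: y≈1.299449, sp=-1, e=sp−y≈-2.299449; I≈-5.401691, D=e−e_prev≈-4.549308; u=3/2·(-2.299449)+1/4·(-5.401691)+0·(-4.549308)≈-4.799597; next y=1/5·1.299449+3/4·(-4.799597)≈-3.339808
n=13: y≈-3.339808, sp=-1, e=sp−y≈2.339808; I≈-3.061883, D=e−e_prev≈4.639257; u=3/2·2.339808+1/4·(-3.061883)+0·4.639257≈2.744241; next y=1/5·(-3.339808)+3/4·2.744241≈1.390219
n=14: y≈1.390219, sp=-1, e=sp−y≈-2.390219; I≈-5.452102, D=e−e_prev≈-4.730027; u=3/2·(-2.390219)+1/4·(-5.452102)+0·(-4.730027)≈-4.948354; next y=1/5·1.390219+3/4·(-4.948354)≈-3.433222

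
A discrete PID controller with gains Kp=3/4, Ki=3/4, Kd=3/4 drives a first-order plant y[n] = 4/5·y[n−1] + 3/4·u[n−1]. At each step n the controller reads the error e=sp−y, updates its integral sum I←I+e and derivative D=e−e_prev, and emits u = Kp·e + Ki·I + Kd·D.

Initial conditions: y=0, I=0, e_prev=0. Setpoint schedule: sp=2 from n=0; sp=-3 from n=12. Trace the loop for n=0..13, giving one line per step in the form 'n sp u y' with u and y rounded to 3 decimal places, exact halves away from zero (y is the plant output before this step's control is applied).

(exact arithmetic carried between steps; '≈' marks a value shown rounded to 6 d.p. or computed from one; I and e_prev carry over from the previous line; the table rounds u and y to 3 d.p., halves away from zero)
n=0: y=0, sp=2, e=sp−y=2; I=2, D=e−e_prev=2; u=3/4·2+3/4·2+3/4·2=4.5; next y=4/5·0+3/4·4.5=3.375
n=1: y=3.375, sp=2, e=sp−y=-1.375; I=0.625, D=e−e_prev=-3.375; u=3/4·(-1.375)+3/4·0.625+3/4·(-3.375)=-3.09375; next y=4/5·3.375+3/4·(-3.09375)≈0.379688
n=2: y≈0.379688, sp=2, e=sp−y≈1.620313; I≈2.245313, D=e−e_prev≈2.995313; u=3/4·1.620313+3/4·2.245313+3/4·2.995313≈5.145703; next y=4/5·0.379688+3/4·5.145703≈4.163027
n=3: y≈4.163027, sp=2, e=sp−y≈-2.163027; I≈0.082285, D=e−e_prev≈-3.783340; u=3/4·(-2.163027)+3/4·0.082285+3/4·(-3.783340)≈-4.398062; next y=4/5·4.163027+3/4·(-4.398062)≈0.031876
n=4: y≈0.031876, sp=2, e=sp−y≈1.968124; I≈2.050409, D=e−e_prev≈4.131152; u=3/4·1.968124+3/4·2.050409+3/4·4.131152≈6.112264; next y=4/5·0.031876+3/4·6.112264≈4.609699
n=5: y≈4.609699, sp=2, e=sp−y≈-2.609699; I≈-0.559289, D=e−e_prev≈-4.577823; u=3/4·(-2.609699)+3/4·(-0.559289)+3/4·(-4.577823)≈-5.810108; next y=4/5·4.609699+3/4·(-5.810108)≈-0.669822
n=6: y≈-0.669822, sp=2, e=sp−y≈2.669822; I≈2.110533, D=e−e_prev≈5.279521; u=3/4·2.669822+3/4·2.110533+3/4·5.279521≈7.544907; next y=4/5·(-0.669822)+3/4·7.544907≈5.122822
n=7: y≈5.122822, sp=2, e=sp−y≈-3.122822; I≈-1.012289, D=e−e_prev≈-5.792644; u=3/4·(-3.122822)+3/4·(-1.012289)+3/4·(-5.792644)≈-7.445817; next y=4/5·5.122822+3/4·(-7.445817)≈-1.486105
n=8: y≈-1.486105, sp=2, e=sp−y≈3.486105; I≈2.473816, D=e−e_prev≈6.608927; u=3/4·3.486105+3/4·2.473816+3/4·6.608927≈9.426636; next y=4/5·(-1.486105)+3/4·9.426636≈5.881093
n=9: y≈5.881093, sp=2, e=sp−y≈-3.881093; I≈-1.407277, D=e−e_prev≈-7.367198; u=3/4·(-3.881093)+3/4·(-1.407277)+3/4·(-7.367198)≈-9.491676; next y=4/5·5.881093+3/4·(-9.491676)≈-2.413883
n=10: y≈-2.413883, sp=2, e=sp−y≈4.413883; I≈3.006605, D=e−e_prev≈8.294976; u=3/4·4.413883+3/4·3.006605+3/4·8.294976≈11.786598; next y=4/5·(-2.413883)+3/4·11.786598≈6.908842
n=11: y≈6.908842, sp=2, e=sp−y≈-4.908842; I≈-1.902237, D=e−e_prev≈-9.322725; u=3/4·(-4.908842)+3/4·(-1.902237)+3/4·(-9.322725)≈-12.100353; next y=4/5·6.908842+3/4·(-12.100353)≈-3.548191
n=12: y≈-3.548191, sp=-3, e=sp−y≈0.548191; I≈-1.354046, D=e−e_prev≈5.457033; u=3/4·0.548191+3/4·(-1.354046)+3/4·5.457033≈3.488384; next y=4/5·(-3.548191)+3/4·3.488384≈-0.222265
n=13: y≈-0.222265, sp=-3, e=sp−y≈-2.777735; I≈-4.131781, D=e−e_prev≈-3.325926; u=3/4·(-2.777735)+3/4·(-4.131781)+3/4·(-3.325926)≈-7.676582; next y=4/5·(-0.222265)+3/4·(-7.676582)≈-5.935248

0 2 4.500 0.000
1 2 -3.094 3.375
2 2 5.146 0.380
3 2 -4.398 4.163
4 2 6.112 0.032
5 2 -5.810 4.610
6 2 7.545 -0.670
7 2 -7.446 5.123
8 2 9.427 -1.486
9 2 -9.492 5.881
10 2 11.787 -2.414
11 2 -12.100 6.909
12 -3 3.488 -3.548
13 -3 -7.677 -0.222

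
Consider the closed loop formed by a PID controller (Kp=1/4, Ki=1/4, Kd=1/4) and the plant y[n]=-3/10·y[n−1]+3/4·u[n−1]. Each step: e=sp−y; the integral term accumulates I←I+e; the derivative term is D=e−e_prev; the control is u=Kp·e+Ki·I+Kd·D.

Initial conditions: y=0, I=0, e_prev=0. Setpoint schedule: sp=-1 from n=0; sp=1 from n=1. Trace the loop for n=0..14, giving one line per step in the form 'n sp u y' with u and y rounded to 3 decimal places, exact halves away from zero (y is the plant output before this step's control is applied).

0 -1 -0.750 0.000
1 1 1.172 -0.563
2 1 -0.286 1.048
3 1 1.287 -0.529
4 1 0.036 1.124
5 1 1.494 -0.310
6 1 0.320 1.213
7 1 1.651 -0.124
8 1 0.548 1.275
9 1 1.764 0.028
10 1 0.731 1.314
11 1 1.844 0.154
12 1 0.878 1.337
13 1 1.899 0.257
14 1 0.998 1.347

(exact arithmetic carried between steps; '≈' marks a value shown rounded to 6 d.p. or computed from one; I and e_prev carry over from the previous line; the table rounds u and y to 3 d.p., halves away from zero)
n=0: y=0, sp=-1, e=sp−y=-1; I=-1, D=e−e_prev=-1; u=1/4·(-1)+1/4·(-1)+1/4·(-1)=-0.75; next y=-3/10·0+3/4·(-0.75)=-0.5625
n=1: y=-0.5625, sp=1, e=sp−y=1.5625; I=0.5625, D=e−e_prev=2.5625; u=1/4·1.5625+1/4·0.5625+1/4·2.5625=1.171875; next y=-3/10·(-0.5625)+3/4·1.171875≈1.047656
n=2: y≈1.047656, sp=1, e=sp−y≈-0.047656; I≈0.514844, D=e−e_prev≈-1.610156; u=1/4·(-0.047656)+1/4·0.514844+1/4·(-1.610156)≈-0.285742; next y=-3/10·1.047656+3/4·(-0.285742)≈-0.528604
n=3: y≈-0.528604, sp=1, e=sp−y≈1.528604; I≈2.043447, D=e−e_prev≈1.576260; u=1/4·1.528604+1/4·2.043447+1/4·1.576260≈1.287078; next y=-3/10·(-0.528604)+3/4·1.287078≈1.123889
n=4: y≈1.123889, sp=1, e=sp−y≈-0.123889; I≈1.919558, D=e−e_prev≈-1.652493; u=1/4·(-0.123889)+1/4·1.919558+1/4·(-1.652493)≈0.035794; next y=-3/10·1.123889+3/4·0.035794≈-0.310321
n=5: y≈-0.310321, sp=1, e=sp−y≈1.310321; I≈3.229879, D=e−e_prev≈1.434211; u=1/4·1.310321+1/4·3.229879+1/4·1.434211≈1.493603; next y=-3/10·(-0.310321)+3/4·1.493603≈1.213298
n=6: y≈1.213298, sp=1, e=sp−y≈-0.213298; I≈3.016581, D=e−e_prev≈-1.523620; u=1/4·(-0.213298)+1/4·3.016581+1/4·(-1.523620)≈0.319916; next y=-3/10·1.213298+3/4·0.319916≈-0.124053
n=7: y≈-0.124053, sp=1, e=sp−y≈1.124053; I≈4.140634, D=e−e_prev≈1.337351; u=1/4·1.124053+1/4·4.140634+1/4·1.337351≈1.650509; next y=-3/10·(-0.124053)+3/4·1.650509≈1.275098
n=8: y≈1.275098, sp=1, e=sp−y≈-0.275098; I≈3.865536, D=e−e_prev≈-1.399151; u=1/4·(-0.275098)+1/4·3.865536+1/4·(-1.399151)≈0.547822; next y=-3/10·1.275098+3/4·0.547822≈0.028337
n=9: y≈0.028337, sp=1, e=sp−y≈0.971663; I≈4.837199, D=e−e_prev≈1.246761; u=1/4·0.971663+1/4·4.837199+1/4·1.246761≈1.763906; next y=-3/10·0.028337+3/4·1.763906≈1.314428
n=10: y≈1.314428, sp=1, e=sp−y≈-0.314428; I≈4.522771, D=e−e_prev≈-1.286091; u=1/4·(-0.314428)+1/4·4.522771+1/4·(-1.286091)≈0.730563; next y=-3/10·1.314428+3/4·0.730563≈0.153594
n=11: y≈0.153594, sp=1, e=sp−y≈0.846406; I≈5.369177, D=e−e_prev≈1.160835; u=1/4·0.846406+1/4·5.369177+1/4·1.160835≈1.844104; next y=-3/10·0.153594+3/4·1.844104≈1.337000
n=12: y≈1.337000, sp=1, e=sp−y≈-0.337000; I≈5.032177, D=e−e_prev≈-1.183407; u=1/4·(-0.337000)+1/4·5.032177+1/4·(-1.183407)≈0.877942; next y=-3/10·1.337000+3/4·0.877942≈0.257357
n=13: y≈0.257357, sp=1, e=sp−y≈0.742643; I≈5.774820, D=e−e_prev≈1.079644; u=1/4·0.742643+1/4·5.774820+1/4·1.079644≈1.899277; next y=-3/10·0.257357+3/4·1.899277≈1.347250
n=14: y≈1.347250, sp=1, e=sp−y≈-0.347250; I≈5.427569, D=e−e_prev≈-1.089894; u=1/4·(-0.347250)+1/4·5.427569+1/4·(-1.089894)≈0.997606; next y=-3/10·1.347250+3/4·0.997606≈0.344030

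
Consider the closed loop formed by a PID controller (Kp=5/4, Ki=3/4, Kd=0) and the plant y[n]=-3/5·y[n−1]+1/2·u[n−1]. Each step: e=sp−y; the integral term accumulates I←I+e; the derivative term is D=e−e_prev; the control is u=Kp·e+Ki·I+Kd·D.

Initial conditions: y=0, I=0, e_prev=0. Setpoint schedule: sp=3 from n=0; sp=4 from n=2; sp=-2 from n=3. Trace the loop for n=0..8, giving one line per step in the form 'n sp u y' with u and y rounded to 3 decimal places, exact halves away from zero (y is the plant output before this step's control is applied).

(exact arithmetic carried between steps; '≈' marks a value shown rounded to 6 d.p. or computed from one; I and e_prev carry over from the previous line; the table rounds u and y to 3 d.p., halves away from zero)
n=0: y=0, sp=3, e=sp−y=3; I=3, D=e−e_prev=3; u=5/4·3+3/4·3+0·3=6; next y=-3/5·0+1/2·6=3
n=1: y=3, sp=3, e=sp−y=0; I=3, D=e−e_prev=-3; u=5/4·0+3/4·3+0·(-3)=2.25; next y=-3/5·3+1/2·2.25=-0.675
n=2: y=-0.675, sp=4, e=sp−y=4.675; I=7.675, D=e−e_prev=4.675; u=5/4·4.675+3/4·7.675+0·4.675=11.6; next y=-3/5·(-0.675)+1/2·11.6=6.205
n=3: y=6.205, sp=-2, e=sp−y=-8.205; I=-0.53, D=e−e_prev=-12.88; u=5/4·(-8.205)+3/4·(-0.53)+0·(-12.88)=-10.65375; next y=-3/5·6.205+1/2·(-10.65375)=-9.049875
n=4: y=-9.049875, sp=-2, e=sp−y=7.049875; I=6.519875, D=e−e_prev=15.254875; u=5/4·7.049875+3/4·6.519875+0·15.254875=13.70225; next y=-3/5·(-9.049875)+1/2·13.70225=12.28105
n=5: y=12.28105, sp=-2, e=sp−y=-14.28105; I=-7.761175, D=e−e_prev=-21.330925; u=5/4·(-14.28105)+3/4·(-7.761175)+0·(-21.330925)≈-23.672194; next y=-3/5·12.28105+1/2·(-23.672194)≈-19.204727
n=6: y≈-19.204727, sp=-2, e=sp−y≈17.204727; I≈9.443552, D=e−e_prev≈31.485777; u=5/4·17.204727+3/4·9.443552+0·31.485777≈28.588573; next y=-3/5·(-19.204727)+1/2·28.588573≈25.817122
n=7: y≈25.817122, sp=-2, e=sp−y≈-27.817122; I≈-18.373571, D=e−e_prev≈-45.021849; u=5/4·(-27.817122)+3/4·(-18.373571)+0·(-45.021849)≈-48.551581; next y=-3/5·25.817122+1/2·(-48.551581)≈-39.766064
n=8: y≈-39.766064, sp=-2, e=sp−y≈37.766064; I≈19.392493, D=e−e_prev≈65.583186; u=5/4·37.766064+3/4·19.392493+0·65.583186≈61.751950; next y=-3/5·(-39.766064)+1/2·61.751950≈54.735613

0 3 6.000 0.000
1 3 2.250 3.000
2 4 11.600 -0.675
3 -2 -10.654 6.205
4 -2 13.702 -9.050
5 -2 -23.672 12.281
6 -2 28.589 -19.205
7 -2 -48.552 25.817
8 -2 61.752 -39.766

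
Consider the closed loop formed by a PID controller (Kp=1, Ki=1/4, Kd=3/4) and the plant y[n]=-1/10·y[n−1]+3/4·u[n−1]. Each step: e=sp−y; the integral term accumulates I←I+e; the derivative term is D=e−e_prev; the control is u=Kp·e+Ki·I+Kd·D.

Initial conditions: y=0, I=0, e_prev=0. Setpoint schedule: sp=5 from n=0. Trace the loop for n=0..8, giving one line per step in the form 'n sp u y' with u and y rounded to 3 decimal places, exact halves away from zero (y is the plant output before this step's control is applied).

0 5 10.000 0.000
1 5 -7.500 7.500
2 5 25.250 -6.375
3 5 -34.213 19.575
4 5 75.990 -27.617
5 5 -125.992 59.754
6 5 246.295 -100.469
7 5 -437.980 194.768
8 5 821.466 -347.962

(exact arithmetic carried between steps; '≈' marks a value shown rounded to 6 d.p. or computed from one; I and e_prev carry over from the previous line; the table rounds u and y to 3 d.p., halves away from zero)
n=0: y=0, sp=5, e=sp−y=5; I=5, D=e−e_prev=5; u=1·5+1/4·5+3/4·5=10; next y=-1/10·0+3/4·10=7.5
n=1: y=7.5, sp=5, e=sp−y=-2.5; I=2.5, D=e−e_prev=-7.5; u=1·(-2.5)+1/4·2.5+3/4·(-7.5)=-7.5; next y=-1/10·7.5+3/4·(-7.5)=-6.375
n=2: y=-6.375, sp=5, e=sp−y=11.375; I=13.875, D=e−e_prev=13.875; u=1·11.375+1/4·13.875+3/4·13.875=25.25; next y=-1/10·(-6.375)+3/4·25.25=19.575
n=3: y=19.575, sp=5, e=sp−y=-14.575; I=-0.7, D=e−e_prev=-25.95; u=1·(-14.575)+1/4·(-0.7)+3/4·(-25.95)=-34.2125; next y=-1/10·19.575+3/4·(-34.2125)=-27.616875
n=4: y=-27.616875, sp=5, e=sp−y=32.616875; I=31.916875, D=e−e_prev=47.191875; u=1·32.616875+1/4·31.916875+3/4·47.191875=75.99; next y=-1/10·(-27.616875)+3/4·75.99≈59.754188
n=5: y≈59.754188, sp=5, e=sp−y≈-54.754188; I≈-22.837313, D=e−e_prev≈-87.371063; u=1·(-54.754188)+1/4·(-22.837313)+3/4·(-87.371063)≈-125.991813; next y=-1/10·59.754188+3/4·(-125.991813)≈-100.469278
n=6: y≈-100.469278, sp=5, e=sp−y≈105.469278; I≈82.631966, D=e−e_prev≈160.223466; u=1·105.469278+1/4·82.631966+3/4·160.223466≈246.294869; next y=-1/10·(-100.469278)+3/4·246.294869≈194.768079
n=7: y≈194.768079, sp=5, e=sp−y≈-189.768079; I≈-107.136114, D=e−e_prev≈-295.237358; u=1·(-189.768079)+1/4·(-107.136114)+3/4·(-295.237358)≈-437.980126; next y=-1/10·194.768079+3/4·(-437.980126)≈-347.961902
n=8: y≈-347.961902, sp=5, e=sp−y≈352.961902; I≈245.825789, D=e−e_prev≈542.729982; u=1·352.961902+1/4·245.825789+3/4·542.729982≈821.465836; next y=-1/10·(-347.961902)+3/4·821.465836≈650.895567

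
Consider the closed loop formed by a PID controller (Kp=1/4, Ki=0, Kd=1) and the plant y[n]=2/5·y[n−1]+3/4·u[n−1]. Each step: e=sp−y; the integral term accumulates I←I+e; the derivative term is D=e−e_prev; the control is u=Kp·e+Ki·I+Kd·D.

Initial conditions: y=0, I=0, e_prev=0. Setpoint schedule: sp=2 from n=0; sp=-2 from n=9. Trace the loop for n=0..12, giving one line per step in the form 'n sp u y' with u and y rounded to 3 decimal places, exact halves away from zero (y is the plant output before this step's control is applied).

0 2 2.500 0.000
1 2 -1.844 1.875
2 2 3.166 -0.633
3 2 -2.785 2.121
4 2 4.171 -1.240
5 2 -4.030 2.632
6 2 5.595 -1.970
7 2 -5.730 3.408
8 2 7.576 -2.934
9 -2 -13.070 4.508
10 -2 14.007 -7.999
11 -2 -17.631 7.306
12 -2 19.682 -10.301

(exact arithmetic carried between steps; '≈' marks a value shown rounded to 6 d.p. or computed from one; I and e_prev carry over from the previous line; the table rounds u and y to 3 d.p., halves away from zero)
n=0: y=0, sp=2, e=sp−y=2; I=2, D=e−e_prev=2; u=1/4·2+0·2+1·2=2.5; next y=2/5·0+3/4·2.5=1.875
n=1: y=1.875, sp=2, e=sp−y=0.125; I=2.125, D=e−e_prev=-1.875; u=1/4·0.125+0·2.125+1·(-1.875)=-1.84375; next y=2/5·1.875+3/4·(-1.84375)≈-0.632813
n=2: y≈-0.632813, sp=2, e=sp−y≈2.632813; I≈4.757813, D=e−e_prev≈2.507813; u=1/4·2.632813+0·4.757813+1·2.507813≈3.166016; next y=2/5·(-0.632813)+3/4·3.166016≈2.121387
n=3: y≈2.121387, sp=2, e=sp−y≈-0.121387; I≈4.636426, D=e−e_prev≈-2.754199; u=1/4·(-0.121387)+0·4.636426+1·(-2.754199)≈-2.784546; next y=2/5·2.121387+3/4·(-2.784546)≈-1.239855
n=4: y≈-1.239855, sp=2, e=sp−y≈3.239855; I≈7.876281, D=e−e_prev≈3.361241; u=1/4·3.239855+0·7.876281+1·3.361241≈4.171205; next y=2/5·(-1.239855)+3/4·4.171205≈2.632462
n=5: y≈2.632462, sp=2, e=sp−y≈-0.632462; I≈7.243819, D=e−e_prev≈-3.872317; u=1/4·(-0.632462)+0·7.243819+1·(-3.872317)≈-4.030432; next y=2/5·2.632462+3/4·(-4.030432)≈-1.969839
n=6: y≈-1.969839, sp=2, e=sp−y≈3.969839; I≈11.213658, D=e−e_prev≈4.602301; u=1/4·3.969839+0·11.213658+1·4.602301≈5.594761; next y=2/5·(-1.969839)+3/4·5.594761≈3.408135
n=7: y≈3.408135, sp=2, e=sp−y≈-1.408135; I≈9.805523, D=e−e_prev≈-5.377974; u=1/4·(-1.408135)+0·9.805523+1·(-5.377974)≈-5.730008; next y=2/5·3.408135+3/4·(-5.730008)≈-2.934252
n=8: y≈-2.934252, sp=2, e=sp−y≈4.934252; I≈14.739775, D=e−e_prev≈6.342387; u=1/4·4.934252+0·14.739775+1·6.342387≈7.575950; next y=2/5·(-2.934252)+3/4·7.575950≈4.508262
n=9: y≈4.508262, sp=-2, e=sp−y≈-6.508262; I≈8.231513, D=e−e_prev≈-11.442514; u=1/4·(-6.508262)+0·8.231513+1·(-11.442514)≈-13.069579; next y=2/5·4.508262+3/4·(-13.069579)≈-7.998880
n=10: y≈-7.998880, sp=-2, e=sp−y≈5.998880; I≈14.230393, D=e−e_prev≈12.507142; u=1/4·5.998880+0·14.230393+1·12.507142≈14.006862; next y=2/5·(-7.998880)+3/4·14.006862≈7.305594
n=11: y≈7.305594, sp=-2, e=sp−y≈-9.305594; I≈4.924799, D=e−e_prev≈-15.304474; u=1/4·(-9.305594)+0·4.924799+1·(-15.304474)≈-17.630873; next y=2/5·7.305594+3/4·(-17.630873)≈-10.300917
n=12: y≈-10.300917, sp=-2, e=sp−y≈8.300917; I≈13.225715, D=e−e_prev≈17.606511; u=1/4·8.300917+0·13.225715+1·17.606511≈19.681740; next y=2/5·(-10.300917)+3/4·19.681740≈10.640939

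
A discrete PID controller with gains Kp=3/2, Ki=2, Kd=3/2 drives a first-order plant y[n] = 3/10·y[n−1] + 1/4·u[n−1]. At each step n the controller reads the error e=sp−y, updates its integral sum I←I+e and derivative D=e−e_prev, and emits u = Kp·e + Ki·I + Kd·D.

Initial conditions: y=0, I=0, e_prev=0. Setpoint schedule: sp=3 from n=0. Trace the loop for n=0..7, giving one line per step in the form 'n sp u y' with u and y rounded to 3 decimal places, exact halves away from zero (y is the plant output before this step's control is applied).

(exact arithmetic carried between steps; '≈' marks a value shown rounded to 6 d.p. or computed from one; I and e_prev carry over from the previous line; the table rounds u and y to 3 d.p., halves away from zero)
n=0: y=0, sp=3, e=sp−y=3; I=3, D=e−e_prev=3; u=3/2·3+2·3+3/2·3=15; next y=3/10·0+1/4·15=3.75
n=1: y=3.75, sp=3, e=sp−y=-0.75; I=2.25, D=e−e_prev=-3.75; u=3/2·(-0.75)+2·2.25+3/2·(-3.75)=-2.25; next y=3/10·3.75+1/4·(-2.25)=0.5625
n=2: y=0.5625, sp=3, e=sp−y=2.4375; I=4.6875, D=e−e_prev=3.1875; u=3/2·2.4375+2·4.6875+3/2·3.1875=17.8125; next y=3/10·0.5625+1/4·17.8125=4.621875
n=3: y=4.621875, sp=3, e=sp−y=-1.621875; I=3.065625, D=e−e_prev=-4.059375; u=3/2·(-1.621875)+2·3.065625+3/2·(-4.059375)=-2.390625; next y=3/10·4.621875+1/4·(-2.390625)≈0.788906
n=4: y≈0.788906, sp=3, e=sp−y≈2.211094; I≈5.276719, D=e−e_prev≈3.832969; u=3/2·2.211094+2·5.276719+3/2·3.832969≈19.619531; next y=3/10·0.788906+1/4·19.619531≈5.141555
n=5: y≈5.141555, sp=3, e=sp−y≈-2.141555; I≈3.135164, D=e−e_prev≈-4.352648; u=3/2·(-2.141555)+2·3.135164+3/2·(-4.352648)≈-3.470977; next y=3/10·5.141555+1/4·(-3.470977)≈0.674722
n=6: y≈0.674722, sp=3, e=sp−y≈2.325278; I≈5.460442, D=e−e_prev≈4.466832; u=3/2·2.325278+2·5.460442+3/2·4.466832≈21.109049; next y=3/10·0.674722+1/4·21.109049≈5.479679
n=7: y≈5.479679, sp=3, e=sp−y≈-2.479679; I≈2.980763, D=e−e_prev≈-4.804957; u=3/2·(-2.479679)+2·2.980763+3/2·(-4.804957)≈-4.965427; next y=3/10·5.479679+1/4·(-4.965427)≈0.402547

0 3 15.000 0.000
1 3 -2.250 3.750
2 3 17.813 0.563
3 3 -2.391 4.622
4 3 19.620 0.789
5 3 -3.471 5.142
6 3 21.109 0.675
7 3 -4.965 5.480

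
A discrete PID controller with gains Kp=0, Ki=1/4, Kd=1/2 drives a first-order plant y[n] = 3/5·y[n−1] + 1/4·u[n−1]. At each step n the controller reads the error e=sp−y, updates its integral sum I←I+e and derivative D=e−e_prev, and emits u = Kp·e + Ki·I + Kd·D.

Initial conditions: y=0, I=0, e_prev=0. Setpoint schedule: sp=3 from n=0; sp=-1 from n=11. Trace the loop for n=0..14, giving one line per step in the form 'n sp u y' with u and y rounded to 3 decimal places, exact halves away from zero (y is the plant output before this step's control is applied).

(exact arithmetic carried between steps; '≈' marks a value shown rounded to 6 d.p. or computed from one; I and e_prev carry over from the previous line; the table rounds u and y to 3 d.p., halves away from zero)
n=0: y=0, sp=3, e=sp−y=3; I=3, D=e−e_prev=3; u=0·3+1/4·3+1/2·3=2.25; next y=3/5·0+1/4·2.25=0.5625
n=1: y=0.5625, sp=3, e=sp−y=2.4375; I=5.4375, D=e−e_prev=-0.5625; u=0·2.4375+1/4·5.4375+1/2·(-0.5625)=1.078125; next y=3/5·0.5625+1/4·1.078125≈0.607031
n=2: y≈0.607031, sp=3, e=sp−y≈2.392969; I≈7.830469, D=e−e_prev≈-0.044531; u=0·2.392969+1/4·7.830469+1/2·(-0.044531)≈1.935352; next y=3/5·0.607031+1/4·1.935352≈0.848057
n=3: y≈0.848057, sp=3, e=sp−y≈2.151943; I≈9.982412, D=e−e_prev≈-0.241025; u=0·2.151943+1/4·9.982412+1/2·(-0.241025)≈2.375090; next y=3/5·0.848057+1/4·2.375090≈1.102607
n=4: y≈1.102607, sp=3, e=sp−y≈1.897393; I≈11.879806, D=e−e_prev≈-0.254550; u=0·1.897393+1/4·11.879806+1/2·(-0.254550)≈2.842676; next y=3/5·1.102607+1/4·2.842676≈1.372233
n=5: y≈1.372233, sp=3, e=sp−y≈1.627767; I≈13.507572, D=e−e_prev≈-0.269626; u=0·1.627767+1/4·13.507572+1/2·(-0.269626)≈3.242080; next y=3/5·1.372233+1/4·3.242080≈1.633860
n=6: y≈1.633860, sp=3, e=sp−y≈1.366140; I≈14.873713, D=e−e_prev≈-0.261627; u=0·1.366140+1/4·14.873713+1/2·(-0.261627)≈3.587615; next y=3/5·1.633860+1/4·3.587615≈1.877220
n=7: y≈1.877220, sp=3, e=sp−y≈1.122780; I≈15.996493, D=e−e_prev≈-0.243360; u=0·1.122780+1/4·15.996493+1/2·(-0.243360)≈3.877443; next y=3/5·1.877220+1/4·3.877443≈2.095693
n=8: y≈2.095693, sp=3, e=sp−y≈0.904307; I≈16.900801, D=e−e_prev≈-0.218473; u=0·0.904307+1/4·16.900801+1/2·(-0.218473)≈4.115964; next y=3/5·2.095693+1/4·4.115964≈2.286406
n=9: y≈2.286406, sp=3, e=sp−y≈0.713594; I≈17.614394, D=e−e_prev≈-0.190714; u=0·0.713594+1/4·17.614394+1/2·(-0.190714)≈4.308242; next y=3/5·2.286406+1/4·4.308242≈2.448904
n=10: y≈2.448904, sp=3, e=sp−y≈0.551096; I≈18.165490, D=e−e_prev≈-0.162498; u=0·0.551096+1/4·18.165490+1/2·(-0.162498)≈4.460124; next y=3/5·2.448904+1/4·4.460124≈2.584373
n=11: y≈2.584373, sp=-1, e=sp−y≈-3.584373; I≈14.581116, D=e−e_prev≈-4.135469; u=0·(-3.584373)+1/4·14.581116+1/2·(-4.135469)≈1.577544; next y=3/5·2.584373+1/4·1.577544≈1.945010
n=12: y≈1.945010, sp=-1, e=sp−y≈-2.945010; I≈11.636106, D=e−e_prev≈0.639363; u=0·(-2.945010)+1/4·11.636106+1/2·0.639363≈3.228708; next y=3/5·1.945010+1/4·3.228708≈1.974183
n=13: y≈1.974183, sp=-1, e=sp−y≈-2.974183; I≈8.661923, D=e−e_prev≈-0.029173; u=0·(-2.974183)+1/4·8.661923+1/2·(-0.029173)≈2.150894; next y=3/5·1.974183+1/4·2.150894≈1.722233
n=14: y≈1.722233, sp=-1, e=sp−y≈-2.722233; I≈5.939690, D=e−e_prev≈0.251950; u=0·(-2.722233)+1/4·5.939690+1/2·0.251950≈1.610897; next y=3/5·1.722233+1/4·1.610897≈1.436064

0 3 2.250 0.000
1 3 1.078 0.563
2 3 1.935 0.607
3 3 2.375 0.848
4 3 2.843 1.103
5 3 3.242 1.372
6 3 3.588 1.634
7 3 3.877 1.877
8 3 4.116 2.096
9 3 4.308 2.286
10 3 4.460 2.449
11 -1 1.578 2.584
12 -1 3.229 1.945
13 -1 2.151 1.974
14 -1 1.611 1.722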